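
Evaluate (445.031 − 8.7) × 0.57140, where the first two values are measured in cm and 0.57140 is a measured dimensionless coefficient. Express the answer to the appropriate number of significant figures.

445.031 cm − 8.7 cm = 436.331 cm; the difference is limited to 1 decimal place (4 s.f.).
Carrying full precision, 436.331 × 0.57140 = 249.3195334 cm; 0.57140 has 5 s.f., so the result keeps min(4, 5) = 4 s.f.
Rounded to 4 significant figures: 249.3 cm.

249.3 cm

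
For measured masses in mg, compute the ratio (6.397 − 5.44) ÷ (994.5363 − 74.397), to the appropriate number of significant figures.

0.0010

6.397 − 5.44 = 0.957, limited to 2 d.p. → 2 s.f.; 994.5363 − 74.397 = 920.1393, limited to 3 d.p. → 6 s.f.
Carrying full precision, 0.957 ÷ 920.1393 = 0.00104005991267…; keep min(2, 6) = 2 s.f.
Rounded to 2 significant figures: 0.0010.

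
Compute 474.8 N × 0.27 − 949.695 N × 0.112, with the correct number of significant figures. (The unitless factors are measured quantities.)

474.8 × 0.27 = 128.196 → 1.3 × 10² N (2 s.f., last digit at the 10^1 place).
949.695 × 0.112 = 106.36584 → 106 N (3 s.f., last digit at the 10^0 place).
Difference: 21.83016 N; keep the coarser place, 10^1.
Result: 2 × 10¹ N.

2 × 10¹ N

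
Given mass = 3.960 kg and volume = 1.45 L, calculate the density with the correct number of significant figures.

2.73 kg/L

density = 3.960 kg ÷ 1.45 L = 2.73103448276… kg/L.
3.960 has 4 significant figures; 1.45 has 3.
Division/multiplication keeps the fewest: 3 significant figures.
Rounded: 2.73 kg/L.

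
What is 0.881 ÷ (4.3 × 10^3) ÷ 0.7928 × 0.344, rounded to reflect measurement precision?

8.9 × 10^-5

0.881 ÷ (4.3 × 10^3) ÷ 0.7928 × 0.344 = 0.0000889001009082…
Multiplication/division keeps the fewest significant figures: 0.881 → 3 s.f., 4.3 × 10^3 → 2 s.f., 0.7928 → 4 s.f., 0.344 → 3 s.f.; limit is 2.
Rounded to 2 significant figures: 8.9 × 10^-5.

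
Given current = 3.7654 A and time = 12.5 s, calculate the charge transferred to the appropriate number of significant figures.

charge transferred = 3.7654 A × 12.5 s = 47.0675 C.
3.7654 has 5 significant figures; 12.5 has 3.
Division/multiplication keeps the fewest: 3 significant figures.
Rounded: 47.1 C.

47.1 C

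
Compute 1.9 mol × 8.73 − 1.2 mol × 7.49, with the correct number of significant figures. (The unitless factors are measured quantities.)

1.9 × 8.73 = 16.587 → 17 mol (2 s.f., last digit at the 10^0 place).
1.2 × 7.49 = 8.988 → 9.0 mol (2 s.f., last digit at the 10^-1 place).
Difference: 7.599 mol; keep the coarser place, 10^0.
Result: 8 mol.

8 mol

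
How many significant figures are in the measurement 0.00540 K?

0.00540: leading zeros are not significant; trailing zeros after a decimal point are significant.

3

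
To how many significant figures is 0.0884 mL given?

0.0884: leading zeros are not significant.

3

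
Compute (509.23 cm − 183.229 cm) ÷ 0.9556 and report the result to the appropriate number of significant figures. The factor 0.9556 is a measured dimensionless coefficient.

509.23 cm − 183.229 cm = 326.001 cm; the difference is limited to 2 decimal places (5 s.f.).
Carrying full precision, 326.001 ÷ 0.9556 = 341.147969862… cm; 0.9556 has 4 s.f., so the result keeps min(5, 4) = 4 s.f.
Rounded to 4 significant figures: 341.1 cm.

341.1 cm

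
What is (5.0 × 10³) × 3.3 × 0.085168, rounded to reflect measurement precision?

1.4 × 10³

(5.0 × 10³) × 3.3 × 0.085168 = 1405.272
Multiplication/division keeps the fewest significant figures: 5.0 × 10³ → 2 s.f., 3.3 → 2 s.f., 0.085168 → 5 s.f.; limit is 2.
Rounded to 2 significant figures: 1.4 × 10³.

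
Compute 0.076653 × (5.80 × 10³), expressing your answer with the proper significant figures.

445

0.076653 × (5.80 × 10³) = 444.5874
Multiplication/division keeps the fewest significant figures: 0.076653 → 5 s.f., 5.80 × 10³ → 3 s.f.; limit is 3.
Rounded to 3 significant figures: 445.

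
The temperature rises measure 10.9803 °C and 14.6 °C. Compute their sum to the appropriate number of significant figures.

10.9803 °C + 14.6 °C = 25.5803 °C.
Addition/subtraction keeps the fewest decimal places: 10.9803 → 4 decimal places, 14.6 → 1 decimal place; limit is 1.
Rounded to 1 decimal place: 25.6 °C.

25.6 °C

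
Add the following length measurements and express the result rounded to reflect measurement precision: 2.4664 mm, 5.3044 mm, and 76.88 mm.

84.65 mm

2.4664 mm + 5.3044 mm + 76.88 mm = 84.6508 mm.
Addition/subtraction keeps the fewest decimal places: 2.4664 → 4 decimal places, 5.3044 → 4 decimal places, 76.88 → 2 decimal places; limit is 2.
Rounded to 2 decimal places: 84.65 mm.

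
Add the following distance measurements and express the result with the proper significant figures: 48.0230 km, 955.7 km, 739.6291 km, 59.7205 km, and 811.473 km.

48.0230 km + 955.7 km + 739.6291 km + 59.7205 km + 811.473 km = 2614.5456 km.
Addition/subtraction keeps the fewest decimal places: 48.0230 → 4 decimal places, 955.7 → 1 decimal place, 739.6291 → 4 decimal places, 59.7205 → 4 decimal places, 811.473 → 3 decimal places; limit is 1.
Rounded to 1 decimal place: 2614.5 km.

2614.5 km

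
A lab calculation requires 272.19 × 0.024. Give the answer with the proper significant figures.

272.19 × 0.024 = 6.53256
Multiplication/division keeps the fewest significant figures: 272.19 → 5 s.f., 0.024 → 2 s.f.; limit is 2.
Rounded to 2 significant figures: 6.5.

6.5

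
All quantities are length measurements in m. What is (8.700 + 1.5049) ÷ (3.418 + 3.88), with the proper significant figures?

1.40

8.700 + 1.5049 = 10.2049, limited to 3 d.p. → 5 s.f.; 3.418 + 3.88 = 7.298, limited to 2 d.p. → 3 s.f.
Carrying full precision, 10.2049 ÷ 7.298 = 1.39831460674…; keep min(5, 3) = 3 s.f.
Rounded to 3 significant figures: 1.40.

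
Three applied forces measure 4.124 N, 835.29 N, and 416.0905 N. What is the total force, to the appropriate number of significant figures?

1255.50 N

4.124 N + 835.29 N + 416.0905 N = 1255.5045 N.
Addition/subtraction keeps the fewest decimal places: 4.124 → 3 decimal places, 835.29 → 2 decimal places, 416.0905 → 4 decimal places; limit is 2.
Rounded to 2 decimal places: 1255.50 N.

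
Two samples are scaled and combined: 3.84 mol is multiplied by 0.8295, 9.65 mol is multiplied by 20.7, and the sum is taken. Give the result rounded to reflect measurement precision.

3.84 × 0.8295 = 3.18528 → 3.19 mol (3 s.f., last digit at the 10^-2 place).
9.65 × 20.7 = 199.755 → 200. mol (3 s.f., last digit at the 10^0 place).
Sum: 202.94028 mol; keep the coarser place, 10^0.
Result: 203 mol.

203 mol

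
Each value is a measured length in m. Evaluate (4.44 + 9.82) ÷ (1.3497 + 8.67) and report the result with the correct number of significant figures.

1.423

4.44 + 9.82 = 14.26, limited to 2 d.p. → 4 s.f.; 1.3497 + 8.67 = 10.0197, limited to 2 d.p. → 4 s.f.
Carrying full precision, 14.26 ÷ 10.0197 = 1.42319630328…; keep min(4, 4) = 4 s.f.
Rounded to 4 significant figures: 1.423.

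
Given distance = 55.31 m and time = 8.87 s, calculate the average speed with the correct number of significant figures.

average speed = 55.31 m ÷ 8.87 s = 6.23562570462… m/s.
55.31 has 4 significant figures; 8.87 has 3.
Division/multiplication keeps the fewest: 3 significant figures.
Rounded: 6.24 m/s.

6.24 m/s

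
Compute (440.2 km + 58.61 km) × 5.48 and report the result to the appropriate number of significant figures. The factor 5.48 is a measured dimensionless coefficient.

2.73 × 10^3 km

440.2 km + 58.61 km = 498.81 km; the sum is limited to 1 decimal place (4 s.f.).
Carrying full precision, 498.81 × 5.48 = 2733.4788 km; 5.48 has 3 s.f., so the result keeps min(4, 3) = 3 s.f.
Rounded to 3 significant figures: 2.73 × 10^3 km.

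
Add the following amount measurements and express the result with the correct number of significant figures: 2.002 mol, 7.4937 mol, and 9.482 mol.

18.978 mol

2.002 mol + 7.4937 mol + 9.482 mol = 18.9777 mol.
Addition/subtraction keeps the fewest decimal places: 2.002 → 3 decimal places, 7.4937 → 4 decimal places, 9.482 → 3 decimal places; limit is 3.
Rounded to 3 decimal places: 18.978 mol.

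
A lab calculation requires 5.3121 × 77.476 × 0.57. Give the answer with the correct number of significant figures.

2.3 × 10²

5.3121 × 77.476 × 0.57 = 234.589347972
Multiplication/division keeps the fewest significant figures: 5.3121 → 5 s.f., 77.476 → 5 s.f., 0.57 → 2 s.f.; limit is 2.
Rounded to 2 significant figures: 2.3 × 10².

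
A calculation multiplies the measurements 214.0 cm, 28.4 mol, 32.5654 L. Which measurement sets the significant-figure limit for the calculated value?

28.4 mol

214.0 cm → 4 s.f.; 28.4 mol → 3 s.f.; 32.5654 L → 6 s.f.
The fewest is 3 significant figures, from 28.4 mol.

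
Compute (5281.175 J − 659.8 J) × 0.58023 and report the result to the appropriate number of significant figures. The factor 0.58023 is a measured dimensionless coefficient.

5281.175 J − 659.8 J = 4621.375 J; the difference is limited to 1 decimal place (5 s.f.).
Carrying full precision, 4621.375 × 0.58023 = 2681.46041625 J; 0.58023 has 5 s.f., so the result keeps min(5, 5) = 5 s.f.
Rounded to 5 significant figures: 2681.5 J.

2681.5 J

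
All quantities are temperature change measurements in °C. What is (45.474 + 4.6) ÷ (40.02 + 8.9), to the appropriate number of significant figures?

1.02

45.474 + 4.6 = 50.074, limited to 1 d.p. → 3 s.f.; 40.02 + 8.9 = 48.92, limited to 1 d.p. → 3 s.f.
Carrying full precision, 50.074 ÷ 48.92 = 1.02358953393…; keep min(3, 3) = 3 s.f.
Rounded to 3 significant figures: 1.02.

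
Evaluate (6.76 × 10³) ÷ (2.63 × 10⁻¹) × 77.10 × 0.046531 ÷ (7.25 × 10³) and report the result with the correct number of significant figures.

12.7

(6.76 × 10³) ÷ (2.63 × 10⁻¹) × 77.10 × 0.046531 ÷ (7.25 × 10³) = 12.7189044584…
Multiplication/division keeps the fewest significant figures: 6.76 × 10³ → 3 s.f., 2.63 × 10⁻¹ → 3 s.f., 77.10 → 4 s.f., 0.046531 → 5 s.f., 7.25 × 10³ → 3 s.f.; limit is 3.
Rounded to 3 significant figures: 12.7.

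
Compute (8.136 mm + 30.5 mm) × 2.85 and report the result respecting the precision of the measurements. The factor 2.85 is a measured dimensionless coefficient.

1.10 × 10^2 mm

8.136 mm + 30.5 mm = 38.636 mm; the sum is limited to 1 decimal place (3 s.f.).
Carrying full precision, 38.636 × 2.85 = 110.1126 mm; 2.85 has 3 s.f., so the result keeps min(3, 3) = 3 s.f.
Rounded to 3 significant figures: 1.10 × 10^2 mm.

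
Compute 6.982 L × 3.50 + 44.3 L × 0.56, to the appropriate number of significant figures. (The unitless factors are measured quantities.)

49 L

6.982 × 3.50 = 24.437 → 24.4 L (3 s.f., last digit at the 10^-1 place).
44.3 × 0.56 = 24.808 → 25 L (2 s.f., last digit at the 10^0 place).
Sum: 49.245 L; keep the coarser place, 10^0.
Result: 49 L.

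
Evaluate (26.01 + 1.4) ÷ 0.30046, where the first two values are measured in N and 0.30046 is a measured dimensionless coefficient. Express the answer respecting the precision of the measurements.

26.01 N + 1.4 N = 27.41 N; the sum is limited to 1 decimal place (3 s.f.).
Carrying full precision, 27.41 ÷ 0.30046 = 91.2267855954… N; 0.30046 has 5 s.f., so the result keeps min(3, 5) = 3 s.f.
Rounded to 3 significant figures: 91.2 N.

91.2 N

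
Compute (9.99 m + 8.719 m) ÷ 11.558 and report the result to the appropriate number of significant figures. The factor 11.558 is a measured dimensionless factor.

9.99 m + 8.719 m = 18.709 m; the sum is limited to 2 decimal places (4 s.f.).
Carrying full precision, 18.709 ÷ 11.558 = 1.61870565842… m; 11.558 has 5 s.f., so the result keeps min(4, 5) = 4 s.f.
Rounded to 4 significant figures: 1.619 m.

1.619 m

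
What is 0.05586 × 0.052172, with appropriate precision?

0.05586 × 0.052172 = 0.00291432792
Multiplication/division keeps the fewest significant figures: 0.05586 → 4 s.f., 0.052172 → 5 s.f.; limit is 4.
Rounded to 4 significant figures: 0.002914.

0.002914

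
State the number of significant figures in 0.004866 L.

0.004866: leading zeros are not significant.

4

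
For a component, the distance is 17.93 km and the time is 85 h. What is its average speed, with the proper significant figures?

average speed = 17.93 km ÷ 85 h = 0.210941176471… km/h.
17.93 has 4 significant figures; 85 has 2.
Division/multiplication keeps the fewest: 2 significant figures.
Rounded: 0.21 km/h.

0.21 km/h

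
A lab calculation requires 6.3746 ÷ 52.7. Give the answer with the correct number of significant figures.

6.3746 ÷ 52.7 = 0.120960151803…
Multiplication/division keeps the fewest significant figures: 6.3746 → 5 s.f., 52.7 → 3 s.f.; limit is 3.
Rounded to 3 significant figures: 0.121.

0.121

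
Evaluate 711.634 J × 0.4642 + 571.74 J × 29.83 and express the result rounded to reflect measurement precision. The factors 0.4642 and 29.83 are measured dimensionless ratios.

1.739 × 10^4 J

711.634 × 0.4642 = 330.3405028 → 330.3 J (4 s.f., last digit at the 10^-1 place).
571.74 × 29.83 = 17055.0042 → 1.706 × 10^4 J (4 s.f., last digit at the 10^1 place).
Sum: 17385.3447028 J; keep the coarser place, 10^1.
Result: 1.739 × 10^4 J.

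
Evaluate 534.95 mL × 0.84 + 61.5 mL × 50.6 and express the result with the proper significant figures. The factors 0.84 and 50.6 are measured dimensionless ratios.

3.56 × 10³ mL

534.95 × 0.84 = 449.358 → 4.5 × 10² mL (2 s.f., last digit at the 10^1 place).
61.5 × 50.6 = 3111.9 → 3.11 × 10³ mL (3 s.f., last digit at the 10^1 place).
Sum: 3561.258 mL; keep the coarser place, 10^1.
Result: 3.56 × 10³ mL.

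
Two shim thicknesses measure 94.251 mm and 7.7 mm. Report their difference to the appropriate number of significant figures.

94.251 mm − 7.7 mm = 86.551 mm.
Addition/subtraction keeps the fewest decimal places: 94.251 → 3 decimal places, 7.7 → 1 decimal place; limit is 1.
Rounded to 1 decimal place: 86.6 mm.

86.6 mm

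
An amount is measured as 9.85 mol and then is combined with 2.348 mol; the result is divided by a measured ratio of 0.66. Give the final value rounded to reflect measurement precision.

9.85 mol + 2.348 mol = 12.198 mol; the sum is limited to 2 decimal places (4 s.f.).
Carrying full precision, 12.198 ÷ 0.66 = 18.4818181818… mol; 0.66 has 2 s.f., so the result keeps min(4, 2) = 2 s.f.
Rounded to 2 significant figures: 18 mol.

18 mol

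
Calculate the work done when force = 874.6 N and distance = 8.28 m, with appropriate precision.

7.24 × 10^3 J

work done = 874.6 N × 8.28 m = 7241.688 J.
874.6 has 4 significant figures; 8.28 has 3.
Division/multiplication keeps the fewest: 3 significant figures.
Rounded: 7.24 × 10^3 J.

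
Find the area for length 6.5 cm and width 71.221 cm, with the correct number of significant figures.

4.6 × 10² cm²

area = 6.5 cm × 71.221 cm = 462.9365 cm².
6.5 has 2 significant figures; 71.221 has 5.
Division/multiplication keeps the fewest: 2 significant figures.
Rounded: 4.6 × 10² cm².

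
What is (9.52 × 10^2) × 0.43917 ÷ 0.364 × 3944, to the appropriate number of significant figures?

4.53 × 10^6

(9.52 × 10^2) × 0.43917 ÷ 0.364 × 3944 = 4530072.33231…
Multiplication/division keeps the fewest significant figures: 9.52 × 10^2 → 3 s.f., 0.43917 → 5 s.f., 0.364 → 3 s.f., 3944 → 4 s.f.; limit is 3.
Rounded to 3 significant figures: 4.53 × 10^6.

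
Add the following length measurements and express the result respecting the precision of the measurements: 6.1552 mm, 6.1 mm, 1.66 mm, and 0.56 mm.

14.5 mm

6.1552 mm + 6.1 mm + 1.66 mm + 0.56 mm = 14.4752 mm.
Addition/subtraction keeps the fewest decimal places: 6.1552 → 4 decimal places, 6.1 → 1 decimal place, 1.66 → 2 decimal places, 0.56 → 2 decimal places; limit is 1.
Rounded to 1 decimal place: 14.5 mm.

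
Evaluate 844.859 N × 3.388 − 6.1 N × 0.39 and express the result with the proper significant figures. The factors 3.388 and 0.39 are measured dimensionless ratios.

2860. N

844.859 × 3.388 = 2862.382292 → 2862 N (4 s.f., last digit at the 10^0 place).
6.1 × 0.39 = 2.379 → 2.4 N (2 s.f., last digit at the 10^-1 place).
Difference: 2860.003292 N; keep the coarser place, 10^0.
Result: 2860. N.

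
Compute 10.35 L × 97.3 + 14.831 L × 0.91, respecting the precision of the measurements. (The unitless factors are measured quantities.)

1.02 × 10³ L

10.35 × 97.3 = 1007.055 → 1.01 × 10³ L (3 s.f., last digit at the 10^1 place).
14.831 × 0.91 = 13.49621 → 13 L (2 s.f., last digit at the 10^0 place).
Sum: 1020.55121 L; keep the coarser place, 10^1.
Result: 1.02 × 10³ L.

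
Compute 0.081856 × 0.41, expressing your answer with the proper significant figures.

0.034

0.081856 × 0.41 = 0.03356096
Multiplication/division keeps the fewest significant figures: 0.081856 → 5 s.f., 0.41 → 2 s.f.; limit is 2.
Rounded to 2 significant figures: 0.034.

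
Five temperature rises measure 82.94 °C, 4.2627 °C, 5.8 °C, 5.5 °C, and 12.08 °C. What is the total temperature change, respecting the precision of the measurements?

110.6 °C

82.94 °C + 4.2627 °C + 5.8 °C + 5.5 °C + 12.08 °C = 110.5827 °C.
Addition/subtraction keeps the fewest decimal places: 82.94 → 2 decimal places, 4.2627 → 4 decimal places, 5.8 → 1 decimal place, 5.5 → 1 decimal place, 12.08 → 2 decimal places; limit is 1.
Rounded to 1 decimal place: 110.6 °C.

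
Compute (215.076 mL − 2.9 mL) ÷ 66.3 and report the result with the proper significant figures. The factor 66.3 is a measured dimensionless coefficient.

3.20 mL

215.076 mL − 2.9 mL = 212.176 mL; the difference is limited to 1 decimal place (4 s.f.).
Carrying full precision, 212.176 ÷ 66.3 = 3.2002413273… mL; 66.3 has 3 s.f., so the result keeps min(4, 3) = 3 s.f.
Rounded to 3 significant figures: 3.20 mL.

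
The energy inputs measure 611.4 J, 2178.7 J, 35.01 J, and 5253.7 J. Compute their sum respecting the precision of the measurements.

611.4 J + 2178.7 J + 35.01 J + 5253.7 J = 8078.81 J.
Addition/subtraction keeps the fewest decimal places: 611.4 → 1 decimal place, 2178.7 → 1 decimal place, 35.01 → 2 decimal places, 5253.7 → 1 decimal place; limit is 1.
Rounded to 1 decimal place: 8078.8 J.

8078.8 J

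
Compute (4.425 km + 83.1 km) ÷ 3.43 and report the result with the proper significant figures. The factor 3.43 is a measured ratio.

25.5 km

4.425 km + 83.1 km = 87.525 km; the sum is limited to 1 decimal place (3 s.f.).
Carrying full precision, 87.525 ÷ 3.43 = 25.5174927114… km; 3.43 has 3 s.f., so the result keeps min(3, 3) = 3 s.f.
Rounded to 3 significant figures: 25.5 km.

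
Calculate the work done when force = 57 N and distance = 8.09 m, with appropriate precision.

work done = 57 N × 8.09 m = 461.13 J.
57 has 2 significant figures; 8.09 has 3.
Division/multiplication keeps the fewest: 2 significant figures.
Rounded: 4.6 × 10² J.

4.6 × 10² J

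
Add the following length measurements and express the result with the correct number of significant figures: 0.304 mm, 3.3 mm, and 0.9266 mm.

4.5 mm

0.304 mm + 3.3 mm + 0.9266 mm = 4.5306 mm.
Addition/subtraction keeps the fewest decimal places: 0.304 → 3 decimal places, 3.3 → 1 decimal place, 0.9266 → 4 decimal places; limit is 1.
Rounded to 1 decimal place: 4.5 mm.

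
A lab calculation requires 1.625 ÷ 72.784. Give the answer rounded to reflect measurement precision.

0.02233

1.625 ÷ 72.784 = 0.0223263354583…
Multiplication/division keeps the fewest significant figures: 1.625 → 4 s.f., 72.784 → 5 s.f.; limit is 4.
Rounded to 4 significant figures: 0.02233.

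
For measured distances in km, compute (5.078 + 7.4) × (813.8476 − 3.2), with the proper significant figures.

1.01 × 10⁴ km²

5.078 + 7.4 = 12.478, limited to 1 d.p. → 3 s.f.; 813.8476 − 3.2 = 810.6476, limited to 1 d.p. → 4 s.f.
Carrying full precision, 12.478 × 810.6476 = 10115.2607528; keep min(3, 4) = 3 s.f.
Rounded to 3 significant figures: 1.01 × 10⁴ km².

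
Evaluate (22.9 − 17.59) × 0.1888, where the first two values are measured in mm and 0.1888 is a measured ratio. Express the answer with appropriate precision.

22.9 mm − 17.59 mm = 5.31 mm; the difference is limited to 1 decimal place (2 s.f.).
Carrying full precision, 5.31 × 0.1888 = 1.002528 mm; 0.1888 has 4 s.f., so the result keeps min(2, 4) = 2 s.f.
Rounded to 2 significant figures: 1.0 mm.

1.0 mm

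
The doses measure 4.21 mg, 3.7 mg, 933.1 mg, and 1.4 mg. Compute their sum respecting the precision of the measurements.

4.21 mg + 3.7 mg + 933.1 mg + 1.4 mg = 942.41 mg.
Addition/subtraction keeps the fewest decimal places: 4.21 → 2 decimal places, 3.7 → 1 decimal place, 933.1 → 1 decimal place, 1.4 → 1 decimal place; limit is 1.
Rounded to 1 decimal place: 942.4 mg.

942.4 mg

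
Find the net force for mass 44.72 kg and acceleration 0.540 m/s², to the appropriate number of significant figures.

24.1 N

net force = 44.72 kg × 0.540 m/s² = 24.1488 N.
44.72 has 4 significant figures; 0.540 has 3.
Division/multiplication keeps the fewest: 3 significant figures.
Rounded: 24.1 N.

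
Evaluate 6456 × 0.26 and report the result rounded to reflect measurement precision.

1.7 × 10^3

6456 × 0.26 = 1678.56
Multiplication/division keeps the fewest significant figures: 6456 → 4 s.f., 0.26 → 2 s.f.; limit is 2.
Rounded to 2 significant figures: 1.7 × 10^3.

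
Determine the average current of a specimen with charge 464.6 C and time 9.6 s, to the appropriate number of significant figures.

48 A

average current = 464.6 C ÷ 9.6 s = 48.3958333333… A.
464.6 has 4 significant figures; 9.6 has 2.
Division/multiplication keeps the fewest: 2 significant figures.
Rounded: 48 A.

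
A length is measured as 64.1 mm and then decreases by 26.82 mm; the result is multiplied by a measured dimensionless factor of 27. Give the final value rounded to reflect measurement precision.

64.1 mm − 26.82 mm = 37.28 mm; the difference is limited to 1 decimal place (3 s.f.).
Carrying full precision, 37.28 × 27 = 1006.56 mm; 27 has 2 s.f., so the result keeps min(3, 2) = 2 s.f.
Rounded to 2 significant figures: 1.0 × 10^3 mm.

1.0 × 10^3 mm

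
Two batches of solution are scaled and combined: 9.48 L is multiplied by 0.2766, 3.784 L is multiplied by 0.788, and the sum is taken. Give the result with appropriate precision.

5.60 L

9.48 × 0.2766 = 2.622168 → 2.62 L (3 s.f., last digit at the 10^-2 place).
3.784 × 0.788 = 2.981792 → 2.98 L (3 s.f., last digit at the 10^-2 place).
Sum: 5.60396 L; keep the coarser place, 10^-2.
Result: 5.60 L.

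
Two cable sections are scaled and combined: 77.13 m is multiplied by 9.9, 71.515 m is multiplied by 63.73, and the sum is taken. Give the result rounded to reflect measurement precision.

5.32 × 10³ m

77.13 × 9.9 = 763.587 → 7.6 × 10² m (2 s.f., last digit at the 10^1 place).
71.515 × 63.73 = 4557.65095 → 4558 m (4 s.f., last digit at the 10^0 place).
Sum: 5321.23795 m; keep the coarser place, 10^1.
Result: 5.32 × 10³ m.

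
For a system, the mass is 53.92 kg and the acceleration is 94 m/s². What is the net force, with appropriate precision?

5.1 × 10^3 N

net force = 53.92 kg × 94 m/s² = 5068.48 N.
53.92 has 4 significant figures; 94 has 2.
Division/multiplication keeps the fewest: 2 significant figures.
Rounded: 5.1 × 10^3 N.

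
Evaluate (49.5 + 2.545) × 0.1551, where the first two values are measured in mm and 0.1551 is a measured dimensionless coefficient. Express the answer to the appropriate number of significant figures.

8.07 mm

49.5 mm + 2.545 mm = 52.045 mm; the sum is limited to 1 decimal place (3 s.f.).
Carrying full precision, 52.045 × 0.1551 = 8.0721795 mm; 0.1551 has 4 s.f., so the result keeps min(3, 4) = 3 s.f.
Rounded to 3 significant figures: 8.07 mm.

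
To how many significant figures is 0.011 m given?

0.011: leading zeros are not significant.

2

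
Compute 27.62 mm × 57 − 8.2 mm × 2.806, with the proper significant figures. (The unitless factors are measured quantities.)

1.6 × 10^3 mm

27.62 × 57 = 1574.34 → 1.6 × 10^3 mm (2 s.f., last digit at the 10^2 place).
8.2 × 2.806 = 23.0092 → 23 mm (2 s.f., last digit at the 10^0 place).
Difference: 1551.3308 mm; keep the coarser place, 10^2.
Result: 1.6 × 10^3 mm.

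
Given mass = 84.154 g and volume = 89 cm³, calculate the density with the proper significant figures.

0.95 g/cm³

density = 84.154 g ÷ 89 cm³ = 0.945550561798… g/cm³.
84.154 has 5 significant figures; 89 has 2.
Division/multiplication keeps the fewest: 2 significant figures.
Rounded: 0.95 g/cm³.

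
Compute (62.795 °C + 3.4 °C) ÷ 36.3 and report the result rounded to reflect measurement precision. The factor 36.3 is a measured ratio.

62.795 °C + 3.4 °C = 66.195 °C; the sum is limited to 1 decimal place (3 s.f.).
Carrying full precision, 66.195 ÷ 36.3 = 1.82355371901… °C; 36.3 has 3 s.f., so the result keeps min(3, 3) = 3 s.f.
Rounded to 3 significant figures: 1.82 °C.

1.82 °C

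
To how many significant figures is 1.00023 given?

6

1.00023: zeros between nonzero digits are significant.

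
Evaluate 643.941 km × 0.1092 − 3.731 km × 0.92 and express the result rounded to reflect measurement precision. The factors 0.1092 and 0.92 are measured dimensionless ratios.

643.941 × 0.1092 = 70.3183572 → 70.32 km (4 s.f., last digit at the 10^-2 place).
3.731 × 0.92 = 3.43252 → 3.4 km (2 s.f., last digit at the 10^-1 place).
Difference: 66.8858372 km; keep the coarser place, 10^-1.
Result: 66.9 km.

66.9 km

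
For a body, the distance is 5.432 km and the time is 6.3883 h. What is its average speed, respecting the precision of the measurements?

0.8503 km/h

average speed = 5.432 km ÷ 6.3883 h = 0.850304462846… km/h.
5.432 has 4 significant figures; 6.3883 has 5.
Division/multiplication keeps the fewest: 4 significant figures.
Rounded: 0.8503 km/h.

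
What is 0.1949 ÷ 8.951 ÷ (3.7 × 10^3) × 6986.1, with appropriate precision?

0.041

0.1949 ÷ 8.951 ÷ (3.7 × 10^3) × 6986.1 = 0.041112449764…
Multiplication/division keeps the fewest significant figures: 0.1949 → 4 s.f., 8.951 → 4 s.f., 3.7 × 10^3 → 2 s.f., 6986.1 → 5 s.f.; limit is 2.
Rounded to 2 significant figures: 0.041.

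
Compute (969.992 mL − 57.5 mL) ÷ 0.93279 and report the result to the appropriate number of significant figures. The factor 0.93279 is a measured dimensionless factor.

969.992 mL − 57.5 mL = 912.492 mL; the difference is limited to 1 decimal place (4 s.f.).
Carrying full precision, 912.492 ÷ 0.93279 = 978.239475123… mL; 0.93279 has 5 s.f., so the result keeps min(4, 5) = 4 s.f.
Rounded to 4 significant figures: 978.2 mL.

978.2 mL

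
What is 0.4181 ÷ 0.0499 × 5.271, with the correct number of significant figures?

44.2

0.4181 ÷ 0.0499 × 5.271 = 44.1644308617…
Multiplication/division keeps the fewest significant figures: 0.4181 → 4 s.f., 0.0499 → 3 s.f., 5.271 → 4 s.f.; limit is 3.
Rounded to 3 significant figures: 44.2.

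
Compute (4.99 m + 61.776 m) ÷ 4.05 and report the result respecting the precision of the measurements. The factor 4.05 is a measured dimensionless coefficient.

4.99 m + 61.776 m = 66.766 m; the sum is limited to 2 decimal places (4 s.f.).
Carrying full precision, 66.766 ÷ 4.05 = 16.4854320988… m; 4.05 has 3 s.f., so the result keeps min(4, 3) = 3 s.f.
Rounded to 3 significant figures: 16.5 m.

16.5 m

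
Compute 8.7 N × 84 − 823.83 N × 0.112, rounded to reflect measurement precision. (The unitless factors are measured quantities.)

6.4 × 10^2 N

8.7 × 84 = 730.8 → 7.3 × 10^2 N (2 s.f., last digit at the 10^1 place).
823.83 × 0.112 = 92.26896 → 92.3 N (3 s.f., last digit at the 10^-1 place).
Difference: 638.53104 N; keep the coarser place, 10^1.
Result: 6.4 × 10^2 N.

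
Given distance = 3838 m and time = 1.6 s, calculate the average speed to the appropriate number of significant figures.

average speed = 3838 m ÷ 1.6 s = 2398.75 m/s.
3838 has 4 significant figures; 1.6 has 2.
Division/multiplication keeps the fewest: 2 significant figures.
Rounded: 2.4 × 10³ m/s.

2.4 × 10³ m/s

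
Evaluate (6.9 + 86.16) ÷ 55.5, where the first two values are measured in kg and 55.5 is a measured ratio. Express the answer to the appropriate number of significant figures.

1.68 kg

6.9 kg + 86.16 kg = 93.06 kg; the sum is limited to 1 decimal place (3 s.f.).
Carrying full precision, 93.06 ÷ 55.5 = 1.67675675676… kg; 55.5 has 3 s.f., so the result keeps min(3, 3) = 3 s.f.
Rounded to 3 significant figures: 1.68 kg.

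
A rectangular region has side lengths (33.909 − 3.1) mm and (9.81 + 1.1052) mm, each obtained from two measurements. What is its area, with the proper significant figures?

336 mm²

33.909 − 3.1 = 30.809, limited to 1 d.p. → 3 s.f.; 9.81 + 1.1052 = 10.9152, limited to 2 d.p. → 4 s.f.
Carrying full precision, 30.809 × 10.9152 = 336.2863968; keep min(3, 4) = 3 s.f.
Rounded to 3 significant figures: 336 mm².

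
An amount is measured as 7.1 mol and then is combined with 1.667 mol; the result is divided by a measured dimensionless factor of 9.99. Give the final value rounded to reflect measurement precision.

7.1 mol + 1.667 mol = 8.767 mol; the sum is limited to 1 decimal place (2 s.f.).
Carrying full precision, 8.767 ÷ 9.99 = 0.877577577578… mol; 9.99 has 3 s.f., so the result keeps min(2, 3) = 2 s.f.
Rounded to 2 significant figures: 0.88 mol.

0.88 mol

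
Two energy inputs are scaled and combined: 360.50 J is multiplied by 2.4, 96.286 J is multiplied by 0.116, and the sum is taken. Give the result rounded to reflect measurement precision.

360.50 × 2.4 = 865.2 → 8.7 × 10^2 J (2 s.f., last digit at the 10^1 place).
96.286 × 0.116 = 11.169176 → 11.2 J (3 s.f., last digit at the 10^-1 place).
Sum: 876.369176 J; keep the coarser place, 10^1.
Result: 8.8 × 10^2 J.

8.8 × 10^2 J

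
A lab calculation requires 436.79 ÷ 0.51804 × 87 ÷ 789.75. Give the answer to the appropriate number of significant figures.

436.79 ÷ 0.51804 × 87 ÷ 789.75 = 92.8835937458…
Multiplication/division keeps the fewest significant figures: 436.79 → 5 s.f., 0.51804 → 5 s.f., 87 → 2 s.f., 789.75 → 5 s.f.; limit is 2.
Rounded to 2 significant figures: 93.

93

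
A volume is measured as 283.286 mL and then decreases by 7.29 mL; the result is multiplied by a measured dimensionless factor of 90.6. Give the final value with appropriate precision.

2.50 × 10⁴ mL

283.286 mL − 7.29 mL = 275.996 mL; the difference is limited to 2 decimal places (5 s.f.).
Carrying full precision, 275.996 × 90.6 = 25005.2376 mL; 90.6 has 3 s.f., so the result keeps min(5, 3) = 3 s.f.
Rounded to 3 significant figures: 2.50 × 10⁴ mL.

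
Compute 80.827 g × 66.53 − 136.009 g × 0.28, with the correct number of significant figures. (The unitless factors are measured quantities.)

5339 g

80.827 × 66.53 = 5377.42031 → 5377 g (4 s.f., last digit at the 10^0 place).
136.009 × 0.28 = 38.08252 → 38 g (2 s.f., last digit at the 10^0 place).
Difference: 5339.33779 g; keep the coarser place, 10^0.
Result: 5339 g.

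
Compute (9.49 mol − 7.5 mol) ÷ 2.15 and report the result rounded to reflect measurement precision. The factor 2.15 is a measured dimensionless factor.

0.93 mol

9.49 mol − 7.5 mol = 1.99 mol; the difference is limited to 1 decimal place (2 s.f.).
Carrying full precision, 1.99 ÷ 2.15 = 0.925581395349… mol; 2.15 has 3 s.f., so the result keeps min(2, 3) = 2 s.f.
Rounded to 2 significant figures: 0.93 mol.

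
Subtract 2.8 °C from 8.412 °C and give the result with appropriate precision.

8.412 °C − 2.8 °C = 5.612 °C.
Addition/subtraction keeps the fewest decimal places: 8.412 → 3 decimal places, 2.8 → 1 decimal place; limit is 1.
Rounded to 1 decimal place: 5.6 °C.

5.6 °C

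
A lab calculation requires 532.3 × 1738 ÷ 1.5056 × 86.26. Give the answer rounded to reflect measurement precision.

532.3 × 1738 ÷ 1.5056 × 86.26 = 53003687.6488…
Multiplication/division keeps the fewest significant figures: 532.3 → 4 s.f., 1738 → 4 s.f., 1.5056 → 5 s.f., 86.26 → 4 s.f.; limit is 4.
Rounded to 4 significant figures: 5.300 × 10⁷.

5.300 × 10⁷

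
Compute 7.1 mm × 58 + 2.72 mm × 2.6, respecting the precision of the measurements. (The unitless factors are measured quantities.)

4.2 × 10^2 mm

7.1 × 58 = 411.8 → 4.1 × 10^2 mm (2 s.f., last digit at the 10^1 place).
2.72 × 2.6 = 7.072 → 7.1 mm (2 s.f., last digit at the 10^-1 place).
Sum: 418.872 mm; keep the coarser place, 10^1.
Result: 4.2 × 10^2 mm.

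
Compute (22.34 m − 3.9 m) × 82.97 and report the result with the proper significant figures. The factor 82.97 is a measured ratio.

22.34 m − 3.9 m = 18.44 m; the difference is limited to 1 decimal place (3 s.f.).
Carrying full precision, 18.44 × 82.97 = 1529.9668 m; 82.97 has 4 s.f., so the result keeps min(3, 4) = 3 s.f.
Rounded to 3 significant figures: 1.53 × 10^3 m.

1.53 × 10^3 m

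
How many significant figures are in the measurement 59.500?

5

59.500: trailing zeros after a decimal point are significant.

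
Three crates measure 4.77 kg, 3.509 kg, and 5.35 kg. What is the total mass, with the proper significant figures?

13.63 kg

4.77 kg + 3.509 kg + 5.35 kg = 13.629 kg.
Addition/subtraction keeps the fewest decimal places: 4.77 → 2 decimal places, 3.509 → 3 decimal places, 5.35 → 2 decimal places; limit is 2.
Rounded to 2 decimal places: 13.63 kg.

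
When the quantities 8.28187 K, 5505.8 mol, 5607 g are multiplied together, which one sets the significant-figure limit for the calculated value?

5607 g

8.28187 K → 6 s.f.; 5505.8 mol → 5 s.f.; 5607 g → 4 s.f.
The fewest is 4 significant figures, from 5607 g.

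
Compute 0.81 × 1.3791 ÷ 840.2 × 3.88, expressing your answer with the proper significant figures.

0.0052

0.81 × 1.3791 ÷ 840.2 × 3.88 = 0.0051585759105…
Multiplication/division keeps the fewest significant figures: 0.81 → 2 s.f., 1.3791 → 5 s.f., 840.2 → 4 s.f., 3.88 → 3 s.f.; limit is 2.
Rounded to 2 significant figures: 0.0052.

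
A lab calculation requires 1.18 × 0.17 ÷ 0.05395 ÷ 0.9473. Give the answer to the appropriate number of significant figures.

1.18 × 0.17 ÷ 0.05395 ÷ 0.9473 = 3.92511099543…
Multiplication/division keeps the fewest significant figures: 1.18 → 3 s.f., 0.17 → 2 s.f., 0.05395 → 4 s.f., 0.9473 → 4 s.f.; limit is 2.
Rounded to 2 significant figures: 3.9.

3.9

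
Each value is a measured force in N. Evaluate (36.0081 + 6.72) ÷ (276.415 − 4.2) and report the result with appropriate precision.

36.0081 + 6.72 = 42.7281, limited to 2 d.p. → 4 s.f.; 276.415 − 4.2 = 272.215, limited to 1 d.p. → 4 s.f.
Carrying full precision, 42.7281 ÷ 272.215 = 0.156964531712…; keep min(4, 4) = 4 s.f.
Rounded to 4 significant figures: 0.1570.

0.1570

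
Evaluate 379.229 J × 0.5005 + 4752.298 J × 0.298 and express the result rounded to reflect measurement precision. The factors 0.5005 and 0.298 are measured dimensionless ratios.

379.229 × 0.5005 = 189.8041145 → 189.8 J (4 s.f., last digit at the 10^-1 place).
4752.298 × 0.298 = 1416.184804 → 1.42 × 10³ J (3 s.f., last digit at the 10^1 place).
Sum: 1605.9889185 J; keep the coarser place, 10^1.
Result: 1.61 × 10³ J.

1.61 × 10³ J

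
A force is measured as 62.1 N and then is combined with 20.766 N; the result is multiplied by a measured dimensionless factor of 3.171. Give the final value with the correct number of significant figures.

62.1 N + 20.766 N = 82.866 N; the sum is limited to 1 decimal place (3 s.f.).
Carrying full precision, 82.866 × 3.171 = 262.768086 N; 3.171 has 4 s.f., so the result keeps min(3, 4) = 3 s.f.
Rounded to 3 significant figures: 263 N.

263 N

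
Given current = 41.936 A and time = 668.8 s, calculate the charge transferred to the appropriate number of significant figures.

charge transferred = 41.936 A × 668.8 s = 28046.7968 C.
41.936 has 5 significant figures; 668.8 has 4.
Division/multiplication keeps the fewest: 4 significant figures.
Rounded: 2.805 × 10^4 C.

2.805 × 10^4 C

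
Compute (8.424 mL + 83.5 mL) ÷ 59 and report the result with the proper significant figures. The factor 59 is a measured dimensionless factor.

1.6 mL

8.424 mL + 83.5 mL = 91.924 mL; the sum is limited to 1 decimal place (3 s.f.).
Carrying full precision, 91.924 ÷ 59 = 1.55803389831… mL; 59 has 2 s.f., so the result keeps min(3, 2) = 2 s.f.
Rounded to 2 significant figures: 1.6 mL.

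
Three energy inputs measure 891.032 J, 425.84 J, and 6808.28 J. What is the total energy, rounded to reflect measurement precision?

891.032 J + 425.84 J + 6808.28 J = 8125.152 J.
Addition/subtraction keeps the fewest decimal places: 891.032 → 3 decimal places, 425.84 → 2 decimal places, 6808.28 → 2 decimal places; limit is 2.
Rounded to 2 decimal places: 8125.15 J.

8125.15 J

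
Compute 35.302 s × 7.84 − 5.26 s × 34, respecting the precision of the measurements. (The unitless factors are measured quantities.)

35.302 × 7.84 = 276.76768 → 277 s (3 s.f., last digit at the 10^0 place).
5.26 × 34 = 178.84 → 1.8 × 10² s (2 s.f., last digit at the 10^1 place).
Difference: 97.92768 s; keep the coarser place, 10^1.
Result: 1.0 × 10² s.

1.0 × 10² s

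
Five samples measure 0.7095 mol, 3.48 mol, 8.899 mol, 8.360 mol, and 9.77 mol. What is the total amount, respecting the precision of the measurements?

0.7095 mol + 3.48 mol + 8.899 mol + 8.360 mol + 9.77 mol = 31.2185 mol.
Addition/subtraction keeps the fewest decimal places: 0.7095 → 4 decimal places, 3.48 → 2 decimal places, 8.899 → 3 decimal places, 8.360 → 3 decimal places, 9.77 → 2 decimal places; limit is 2.
Rounded to 2 decimal places: 31.22 mol.

31.22 mol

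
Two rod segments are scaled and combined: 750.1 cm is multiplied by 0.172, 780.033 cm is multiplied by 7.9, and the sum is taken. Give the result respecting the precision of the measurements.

6.3 × 10^3 cm

750.1 × 0.172 = 129.0172 → 129 cm (3 s.f., last digit at the 10^0 place).
780.033 × 7.9 = 6162.2607 → 6.2 × 10^3 cm (2 s.f., last digit at the 10^2 place).
Sum: 6291.2779 cm; keep the coarser place, 10^2.
Result: 6.3 × 10^3 cm.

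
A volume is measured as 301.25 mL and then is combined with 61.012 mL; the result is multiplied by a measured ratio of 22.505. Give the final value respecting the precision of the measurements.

8152.7 mL

301.25 mL + 61.012 mL = 362.262 mL; the sum is limited to 2 decimal places (5 s.f.).
Carrying full precision, 362.262 × 22.505 = 8152.70631 mL; 22.505 has 5 s.f., so the result keeps min(5, 5) = 5 s.f.
Rounded to 5 significant figures: 8152.7 mL.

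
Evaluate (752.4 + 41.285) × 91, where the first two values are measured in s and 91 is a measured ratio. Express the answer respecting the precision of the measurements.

7.2 × 10⁴ s

752.4 s + 41.285 s = 793.685 s; the sum is limited to 1 decimal place (4 s.f.).
Carrying full precision, 793.685 × 91 = 72225.335 s; 91 has 2 s.f., so the result keeps min(4, 2) = 2 s.f.
Rounded to 2 significant figures: 7.2 × 10⁴ s.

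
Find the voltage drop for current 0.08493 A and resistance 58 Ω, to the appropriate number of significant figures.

voltage drop = 0.08493 A × 58 Ω = 4.92594 V.
0.08493 has 4 significant figures; 58 has 2.
Division/multiplication keeps the fewest: 2 significant figures.
Rounded: 4.9 V.

4.9 V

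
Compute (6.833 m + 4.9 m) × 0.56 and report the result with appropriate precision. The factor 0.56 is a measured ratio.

6.6 m

6.833 m + 4.9 m = 11.733 m; the sum is limited to 1 decimal place (3 s.f.).
Carrying full precision, 11.733 × 0.56 = 6.57048 m; 0.56 has 2 s.f., so the result keeps min(3, 2) = 2 s.f.
Rounded to 2 significant figures: 6.6 m.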